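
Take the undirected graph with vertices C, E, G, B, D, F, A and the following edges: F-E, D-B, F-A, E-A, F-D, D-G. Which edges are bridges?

B-D, D-F, D-G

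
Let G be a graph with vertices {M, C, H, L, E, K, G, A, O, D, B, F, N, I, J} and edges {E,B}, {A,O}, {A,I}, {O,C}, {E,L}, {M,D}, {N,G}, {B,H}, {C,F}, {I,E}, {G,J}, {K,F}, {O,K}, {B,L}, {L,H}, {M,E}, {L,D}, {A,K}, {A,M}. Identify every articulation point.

A, G

Removing A increases the component count from 2 to 3, so A is a cut vertex.
Removing G increases the component count from 2 to 3, so G is a cut vertex.
By contrast removing E leaves 2 components; it is not a cut vertex. No other vertex is a cut vertex either.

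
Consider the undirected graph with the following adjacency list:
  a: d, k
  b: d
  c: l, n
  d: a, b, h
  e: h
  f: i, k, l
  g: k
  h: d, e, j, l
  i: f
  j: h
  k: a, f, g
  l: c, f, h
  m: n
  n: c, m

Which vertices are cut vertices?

c, d, f, h, k, l, n

Removing c increases the component count from 1 to 2, so c is a cut vertex.
Removing d increases the component count from 1 to 2, so d is a cut vertex.
Removing f increases the component count from 1 to 2, so f is a cut vertex.
Likewise h, k, l, n are cut vertices.
By contrast removing g leaves 1 component; it is not a cut vertex. No other vertex is a cut vertex either.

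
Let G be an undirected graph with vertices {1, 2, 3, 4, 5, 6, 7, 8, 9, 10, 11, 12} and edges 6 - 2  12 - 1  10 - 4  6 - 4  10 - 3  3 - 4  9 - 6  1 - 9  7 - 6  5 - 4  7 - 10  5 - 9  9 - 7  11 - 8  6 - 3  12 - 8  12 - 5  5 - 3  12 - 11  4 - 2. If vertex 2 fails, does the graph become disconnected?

No

Deleting 2 leaves 1 component (was 1) (its neighbors 4, 6 remain connected to each other), so 2 is not a cut vertex.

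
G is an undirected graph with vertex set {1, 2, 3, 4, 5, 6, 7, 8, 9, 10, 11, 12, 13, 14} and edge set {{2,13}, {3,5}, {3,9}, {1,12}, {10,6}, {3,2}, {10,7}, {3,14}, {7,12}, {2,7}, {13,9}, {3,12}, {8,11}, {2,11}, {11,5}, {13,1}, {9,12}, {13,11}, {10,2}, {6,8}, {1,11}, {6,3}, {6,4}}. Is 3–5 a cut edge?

No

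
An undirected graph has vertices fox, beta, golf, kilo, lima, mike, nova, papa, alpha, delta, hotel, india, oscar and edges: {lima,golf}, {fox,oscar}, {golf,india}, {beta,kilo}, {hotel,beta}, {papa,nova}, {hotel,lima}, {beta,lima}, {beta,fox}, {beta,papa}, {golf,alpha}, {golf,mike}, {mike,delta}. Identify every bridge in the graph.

alpha-golf, beta-fox, beta-kilo, beta-papa, delta-mike, fox-oscar, golf-india, golf-lima, golf-mike, nova-papa

The edges on the cycle hotel-beta-lima-hotel are not bridges since each lies on that cycle.
But removing golf - india disconnects golf from india; removing beta - fox disconnects beta from fox; removing lima - golf disconnects lima from golf; removing golf - mike disconnects golf from mike — these are bridges.
In total 10 edges are bridges.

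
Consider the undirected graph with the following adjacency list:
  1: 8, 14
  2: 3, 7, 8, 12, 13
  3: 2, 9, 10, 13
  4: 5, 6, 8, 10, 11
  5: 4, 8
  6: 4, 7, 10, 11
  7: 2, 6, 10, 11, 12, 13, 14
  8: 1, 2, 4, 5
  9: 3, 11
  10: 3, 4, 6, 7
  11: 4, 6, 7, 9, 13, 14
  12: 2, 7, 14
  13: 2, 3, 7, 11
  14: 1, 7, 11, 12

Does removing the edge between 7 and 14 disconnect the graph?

After removing 7-14, the path 7-11-14 still connects them, so the edge is not a bridge.

No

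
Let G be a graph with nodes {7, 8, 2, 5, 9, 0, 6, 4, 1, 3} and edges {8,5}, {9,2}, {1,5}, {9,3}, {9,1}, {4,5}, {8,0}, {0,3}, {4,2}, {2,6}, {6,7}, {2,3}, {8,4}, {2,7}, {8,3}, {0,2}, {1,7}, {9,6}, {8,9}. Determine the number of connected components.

Starting from 0 we can reach 0, 1, 2, 3, 4, 5, 6, 7, 8, 9. That is one component of size 10.
Total: 1 component.

1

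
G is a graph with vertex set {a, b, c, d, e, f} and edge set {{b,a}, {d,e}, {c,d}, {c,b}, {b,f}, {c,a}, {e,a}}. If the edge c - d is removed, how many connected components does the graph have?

c and d are still connected via c-a-e-d, so the component count stays at 1.

1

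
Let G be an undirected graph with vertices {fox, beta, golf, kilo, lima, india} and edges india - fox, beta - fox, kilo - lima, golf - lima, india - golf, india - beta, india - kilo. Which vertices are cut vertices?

india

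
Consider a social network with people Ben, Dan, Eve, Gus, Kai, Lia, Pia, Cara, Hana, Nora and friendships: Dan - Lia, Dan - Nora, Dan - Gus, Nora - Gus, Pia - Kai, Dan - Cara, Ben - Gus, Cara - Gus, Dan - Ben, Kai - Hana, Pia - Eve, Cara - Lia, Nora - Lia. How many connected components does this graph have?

2

Starting from Eve we can reach Eve, Kai, Pia, Hana. That is one component of size 4.
Starting from Ben we can reach Ben, Dan, Gus, Lia, Cara, Nora. That is one component of size 6.
Total: 2 components.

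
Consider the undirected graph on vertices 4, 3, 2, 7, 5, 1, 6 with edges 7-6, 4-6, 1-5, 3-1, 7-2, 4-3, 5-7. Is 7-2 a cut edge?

Yes

Removing 7-2 leaves no path between 7 and 2: the component count goes from 1 to 2. So it is a bridge.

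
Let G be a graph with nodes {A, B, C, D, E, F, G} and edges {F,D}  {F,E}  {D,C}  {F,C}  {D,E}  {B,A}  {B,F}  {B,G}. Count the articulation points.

2

Removing B increases the component count from 1 to 3, so B is a cut vertex.
Removing F increases the component count from 1 to 2, so F is a cut vertex.
By contrast removing D leaves 1 component; it is not a cut vertex. No other vertex is a cut vertex either.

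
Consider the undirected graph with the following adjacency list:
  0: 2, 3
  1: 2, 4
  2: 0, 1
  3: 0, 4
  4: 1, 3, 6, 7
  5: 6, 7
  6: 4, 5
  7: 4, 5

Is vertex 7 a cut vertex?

No

Deleting 7 leaves 1 component (was 1) (its neighbors 4, 5 remain connected to each other), so 7 is not a cut vertex.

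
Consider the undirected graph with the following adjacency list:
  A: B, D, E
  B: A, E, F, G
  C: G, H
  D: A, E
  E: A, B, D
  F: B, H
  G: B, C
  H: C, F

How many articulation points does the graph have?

1

Removing B increases the component count from 1 to 2, so B is a cut vertex.
By contrast removing D leaves 1 component; it is not a cut vertex. No other vertex is a cut vertex either.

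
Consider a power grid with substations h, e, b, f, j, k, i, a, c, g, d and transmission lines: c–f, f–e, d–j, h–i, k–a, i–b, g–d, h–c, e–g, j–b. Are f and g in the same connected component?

From f we can reach b, c, d, e, f, g, h, i, j, which includes g.

Yes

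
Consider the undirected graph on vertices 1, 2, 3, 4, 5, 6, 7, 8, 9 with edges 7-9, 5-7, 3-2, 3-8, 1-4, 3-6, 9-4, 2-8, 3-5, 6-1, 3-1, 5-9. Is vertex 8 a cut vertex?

No

Deleting 8 leaves 1 component (was 1) (its neighbors 2, 3 remain connected to each other), so 8 is not a cut vertex.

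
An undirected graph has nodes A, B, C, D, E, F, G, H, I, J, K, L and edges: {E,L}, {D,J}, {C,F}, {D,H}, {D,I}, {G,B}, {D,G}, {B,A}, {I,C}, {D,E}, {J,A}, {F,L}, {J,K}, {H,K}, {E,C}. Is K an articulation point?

No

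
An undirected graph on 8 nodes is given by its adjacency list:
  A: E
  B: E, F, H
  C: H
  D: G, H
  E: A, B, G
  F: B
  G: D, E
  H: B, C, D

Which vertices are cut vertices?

B, E, H

Removing B increases the component count from 1 to 2, so B is a cut vertex.
Removing E increases the component count from 1 to 2, so E is a cut vertex.
Removing H increases the component count from 1 to 2, so H is a cut vertex.
By contrast removing F leaves 1 component; it is not a cut vertex. No other vertex is a cut vertex either.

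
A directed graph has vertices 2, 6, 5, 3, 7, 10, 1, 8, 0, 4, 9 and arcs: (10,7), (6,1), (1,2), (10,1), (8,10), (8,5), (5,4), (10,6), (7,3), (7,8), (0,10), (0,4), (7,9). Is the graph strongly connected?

No

There is no directed path from 10 to 0, so the graph is not strongly connected.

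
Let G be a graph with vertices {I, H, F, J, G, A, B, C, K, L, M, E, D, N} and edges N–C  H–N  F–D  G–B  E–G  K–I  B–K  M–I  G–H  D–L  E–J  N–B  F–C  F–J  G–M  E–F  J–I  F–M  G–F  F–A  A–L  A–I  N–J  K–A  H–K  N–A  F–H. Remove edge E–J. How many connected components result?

E and J are still connected via E-F-J, so the component count stays at 1.

1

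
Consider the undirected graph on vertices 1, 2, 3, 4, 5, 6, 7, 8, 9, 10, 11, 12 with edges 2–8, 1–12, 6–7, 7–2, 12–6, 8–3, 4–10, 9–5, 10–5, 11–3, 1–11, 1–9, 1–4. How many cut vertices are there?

1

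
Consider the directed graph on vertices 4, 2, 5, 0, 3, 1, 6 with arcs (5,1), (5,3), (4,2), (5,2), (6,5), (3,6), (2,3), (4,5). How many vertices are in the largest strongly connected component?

{2, 3, 5, 6} are all mutually reachable — one SCC of size 4.
{4} is an SCC by itself.
{0} is an SCC by itself.
{1} is an SCC by itself.
The largest has 4 vertices.

4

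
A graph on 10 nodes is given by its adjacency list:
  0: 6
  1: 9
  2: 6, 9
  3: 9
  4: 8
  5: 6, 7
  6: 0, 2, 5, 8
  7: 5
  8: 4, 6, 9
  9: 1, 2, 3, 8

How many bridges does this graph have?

6

The edges on the cycle 6-8-9-2-6 are not bridges since each lies on that cycle.
But removing 9-1 disconnects 9 from 1; removing 6-5 disconnects 6 from 5; removing 9-3 disconnects 9 from 3; removing 4-8 disconnects 4 from 8 — these are bridges.
In total 6 edges are bridges.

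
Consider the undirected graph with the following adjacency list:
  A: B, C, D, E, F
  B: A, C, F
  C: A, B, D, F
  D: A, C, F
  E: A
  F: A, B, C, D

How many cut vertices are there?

1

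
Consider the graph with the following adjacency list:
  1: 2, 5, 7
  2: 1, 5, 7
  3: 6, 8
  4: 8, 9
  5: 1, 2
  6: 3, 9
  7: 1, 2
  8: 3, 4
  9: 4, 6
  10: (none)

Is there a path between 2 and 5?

Yes

From 2 we can reach 1, 2, 5, 7, which includes 5.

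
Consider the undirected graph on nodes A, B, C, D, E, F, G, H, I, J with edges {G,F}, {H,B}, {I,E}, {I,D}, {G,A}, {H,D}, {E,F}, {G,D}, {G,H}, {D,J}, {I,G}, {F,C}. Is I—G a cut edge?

No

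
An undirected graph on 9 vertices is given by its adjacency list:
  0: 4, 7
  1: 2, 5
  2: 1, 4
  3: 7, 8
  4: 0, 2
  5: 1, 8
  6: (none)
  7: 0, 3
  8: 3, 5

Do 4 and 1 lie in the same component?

From 4 we can reach 0, 1, 2, 3, 4, 5, 7, 8, which includes 1.

Yes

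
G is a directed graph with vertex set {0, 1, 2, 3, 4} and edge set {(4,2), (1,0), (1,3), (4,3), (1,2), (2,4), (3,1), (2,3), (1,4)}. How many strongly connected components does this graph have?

{1, 2, 3, 4} are all mutually reachable — one SCC of size 4.
{0} is an SCC by itself.
That gives 2 strongly connected components.

2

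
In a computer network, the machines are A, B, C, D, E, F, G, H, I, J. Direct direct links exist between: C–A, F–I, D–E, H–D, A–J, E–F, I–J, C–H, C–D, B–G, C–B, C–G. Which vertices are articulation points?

C

Removing C increases the component count from 1 to 2, so C is a cut vertex.
By contrast removing G leaves 1 component; it is not a cut vertex. No other vertex is a cut vertex either.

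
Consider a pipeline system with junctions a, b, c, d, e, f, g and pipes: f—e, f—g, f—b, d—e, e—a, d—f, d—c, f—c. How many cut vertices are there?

Removing e increases the component count from 1 to 2, so e is a cut vertex.
Removing f increases the component count from 1 to 3, so f is a cut vertex.
By contrast removing a leaves 1 component; it is not a cut vertex. No other vertex is a cut vertex either.

2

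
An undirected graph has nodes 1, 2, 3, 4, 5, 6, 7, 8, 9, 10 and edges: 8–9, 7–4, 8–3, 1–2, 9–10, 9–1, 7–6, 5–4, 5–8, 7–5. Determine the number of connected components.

1

Starting from 1 we can reach 1, 2, 3, 4, 5, 6, 7, 8, 9, 10. That is one component of size 10.
Total: 1 component.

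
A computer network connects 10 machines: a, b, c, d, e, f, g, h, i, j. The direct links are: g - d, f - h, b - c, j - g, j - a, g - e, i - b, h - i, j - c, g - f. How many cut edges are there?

3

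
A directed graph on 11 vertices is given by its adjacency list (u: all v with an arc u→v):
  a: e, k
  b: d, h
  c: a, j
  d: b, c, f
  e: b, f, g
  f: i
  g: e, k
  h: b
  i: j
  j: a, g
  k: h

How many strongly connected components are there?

1

{a, b, c, d, e, f, g, h, i, j, k} are all mutually reachable — one SCC of size 11.
That gives 1 strongly connected component.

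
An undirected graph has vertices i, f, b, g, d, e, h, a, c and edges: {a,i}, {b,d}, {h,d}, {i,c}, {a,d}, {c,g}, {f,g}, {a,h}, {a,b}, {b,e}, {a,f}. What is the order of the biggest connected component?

Starting from a we can reach a, b, c, d, e, f, g, h, i. That is one component of size 9.
The largest has 9 vertices.

9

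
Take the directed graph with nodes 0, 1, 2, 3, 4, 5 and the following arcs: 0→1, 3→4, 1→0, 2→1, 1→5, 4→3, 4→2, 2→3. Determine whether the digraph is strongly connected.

There is no directed path from 1 to 4, so the graph is not strongly connected.

No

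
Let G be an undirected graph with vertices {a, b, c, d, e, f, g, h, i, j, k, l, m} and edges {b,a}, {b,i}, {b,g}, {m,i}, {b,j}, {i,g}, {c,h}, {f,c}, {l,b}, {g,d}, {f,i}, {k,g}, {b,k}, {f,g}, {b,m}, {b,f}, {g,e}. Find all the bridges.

a-b, b-j, b-l, c-f, c-h, d-g, e-g

The edges on the cycle b-f-g-i-m-b are not bridges since each lies on that cycle.
But removing g - e disconnects g from e; removing b - j disconnects b from j; removing l - b disconnects l from b; removing c - h disconnects c from h — these are bridges.
In total 7 edges are bridges.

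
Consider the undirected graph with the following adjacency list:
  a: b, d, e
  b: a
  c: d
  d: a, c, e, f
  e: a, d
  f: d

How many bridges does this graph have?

3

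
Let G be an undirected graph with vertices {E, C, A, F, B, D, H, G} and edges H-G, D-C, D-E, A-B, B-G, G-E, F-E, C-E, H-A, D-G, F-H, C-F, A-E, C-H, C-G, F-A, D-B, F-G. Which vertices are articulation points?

none

Removing A, for instance, still leaves 1 component. No single vertex removal increases the component count — the graph has no articulation points.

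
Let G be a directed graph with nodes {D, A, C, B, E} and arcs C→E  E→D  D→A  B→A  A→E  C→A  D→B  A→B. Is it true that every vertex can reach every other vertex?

No

There is no directed path from E to C, so the graph is not strongly connected.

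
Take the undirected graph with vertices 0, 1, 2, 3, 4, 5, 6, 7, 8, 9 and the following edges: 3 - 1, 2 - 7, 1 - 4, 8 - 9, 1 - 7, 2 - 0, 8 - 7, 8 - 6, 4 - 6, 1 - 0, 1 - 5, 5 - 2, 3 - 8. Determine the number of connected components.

Starting from 0 we can reach 0, 1, 2, 3, 4, 5, 6, 7, 8, 9. That is one component of size 10.
Total: 1 component.

1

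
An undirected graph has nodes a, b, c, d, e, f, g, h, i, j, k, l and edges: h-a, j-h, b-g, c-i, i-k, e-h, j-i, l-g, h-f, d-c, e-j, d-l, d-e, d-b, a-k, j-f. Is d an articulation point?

Yes

Deleting d raises the number of components from 1 to 2, so d is a cut vertex.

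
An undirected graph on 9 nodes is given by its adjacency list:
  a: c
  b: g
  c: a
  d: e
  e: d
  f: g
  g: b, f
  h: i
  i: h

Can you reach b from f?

From f we can reach b, f, g, which includes b.

Yes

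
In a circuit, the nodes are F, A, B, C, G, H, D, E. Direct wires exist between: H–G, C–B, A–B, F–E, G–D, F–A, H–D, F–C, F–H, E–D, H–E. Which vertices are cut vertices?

Removing F increases the component count from 1 to 2, so F is a cut vertex.
By contrast removing B leaves 1 component; it is not a cut vertex. No other vertex is a cut vertex either.

F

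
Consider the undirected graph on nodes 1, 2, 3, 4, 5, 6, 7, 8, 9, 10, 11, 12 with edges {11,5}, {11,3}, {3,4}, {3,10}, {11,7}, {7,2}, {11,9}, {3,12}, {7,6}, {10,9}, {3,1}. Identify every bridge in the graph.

1-3, 11-5, 11-7, 12-3, 2-7, 3-4, 6-7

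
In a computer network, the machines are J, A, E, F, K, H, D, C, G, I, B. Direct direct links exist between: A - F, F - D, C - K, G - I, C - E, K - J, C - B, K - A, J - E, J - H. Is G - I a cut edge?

Yes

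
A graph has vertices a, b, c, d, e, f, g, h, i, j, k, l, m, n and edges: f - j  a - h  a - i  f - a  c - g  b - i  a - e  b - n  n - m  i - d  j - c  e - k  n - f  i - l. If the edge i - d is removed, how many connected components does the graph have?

Before removal there is 1 component.
i - d is a bridge — removing it separates i's side from d's side.
After removal: 2 components.

2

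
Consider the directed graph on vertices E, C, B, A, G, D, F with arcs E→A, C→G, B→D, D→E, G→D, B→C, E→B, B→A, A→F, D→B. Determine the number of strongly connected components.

3

{B, C, D, E, G} are all mutually reachable — one SCC of size 5.
{F} is an SCC by itself.
{A} is an SCC by itself.
That gives 3 strongly connected components.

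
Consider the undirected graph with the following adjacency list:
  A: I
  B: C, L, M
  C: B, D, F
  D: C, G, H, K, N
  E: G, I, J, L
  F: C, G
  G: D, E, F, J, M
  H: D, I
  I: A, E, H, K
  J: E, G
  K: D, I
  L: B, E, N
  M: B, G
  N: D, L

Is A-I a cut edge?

Removing A-I leaves no path between A and I: the component count goes from 1 to 2. So it is a bridge.

Yes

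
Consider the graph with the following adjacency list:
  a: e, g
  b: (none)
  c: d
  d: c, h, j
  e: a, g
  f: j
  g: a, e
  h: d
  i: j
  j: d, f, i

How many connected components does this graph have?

3

b is isolated — a component by itself.
Starting from a we can reach a, e, g. That is one component of size 3.
Starting from c we can reach c, d, f, h, i, j. That is one component of size 6.
Total: 3 components.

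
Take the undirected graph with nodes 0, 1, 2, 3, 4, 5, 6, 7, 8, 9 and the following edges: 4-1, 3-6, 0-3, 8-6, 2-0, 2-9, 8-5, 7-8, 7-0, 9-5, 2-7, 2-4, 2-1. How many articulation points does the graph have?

1

Removing 2 increases the component count from 1 to 2, so 2 is a cut vertex.
By contrast removing 4 leaves 1 component; it is not a cut vertex. No other vertex is a cut vertex either.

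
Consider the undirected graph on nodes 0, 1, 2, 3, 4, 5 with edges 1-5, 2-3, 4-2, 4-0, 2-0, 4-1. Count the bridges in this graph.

The edges on the cycle 4-2-0-4 are not bridges since each lies on that cycle.
But removing 1-5 disconnects 1 from 5; removing 2-3 disconnects 2 from 3; removing 4-1 disconnects 4 from 1 — these are bridges.
That makes 3 bridges.

3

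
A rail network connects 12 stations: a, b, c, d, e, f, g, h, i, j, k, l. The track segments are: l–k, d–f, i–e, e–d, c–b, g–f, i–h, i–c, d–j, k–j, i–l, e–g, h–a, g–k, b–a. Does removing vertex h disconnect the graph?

No

Deleting h leaves 1 component (was 1) (its neighbors a, i remain connected to each other), so h is not a cut vertex.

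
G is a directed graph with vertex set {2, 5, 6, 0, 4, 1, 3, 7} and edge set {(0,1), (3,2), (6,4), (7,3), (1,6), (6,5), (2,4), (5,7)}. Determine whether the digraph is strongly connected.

No

There is no directed path from 4 to 2, so the graph is not strongly connected.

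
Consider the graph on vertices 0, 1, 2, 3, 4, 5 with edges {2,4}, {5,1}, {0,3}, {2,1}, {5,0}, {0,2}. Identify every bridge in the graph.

The edges on the cycle 5-0-2-1-5 are not bridges since each lies on that cycle.
But removing 2–4 disconnects 2 from 4; removing 0–3 disconnects 0 from 3 — these are bridges.

0-3, 2-4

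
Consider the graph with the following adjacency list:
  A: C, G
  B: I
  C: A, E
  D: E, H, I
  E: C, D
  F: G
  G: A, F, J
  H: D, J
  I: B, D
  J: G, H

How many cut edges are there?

The edges on the cycle D-H-J-G-A-C-E-D are not bridges since each lies on that cycle.
But removing D-I disconnects D from I; removing F-G disconnects F from G; removing B-I disconnects B from I — these are bridges.
That makes 3 bridges.

3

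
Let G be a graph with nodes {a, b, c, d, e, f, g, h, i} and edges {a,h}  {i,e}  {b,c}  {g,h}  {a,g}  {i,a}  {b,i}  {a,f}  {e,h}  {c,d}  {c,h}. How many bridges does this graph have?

The edges on the cycle i-a-g-h-e-i are not bridges since each lies on that cycle.
But removing c-d disconnects c from d; removing f-a disconnects f from a — these are bridges.
That makes 2 bridges.

2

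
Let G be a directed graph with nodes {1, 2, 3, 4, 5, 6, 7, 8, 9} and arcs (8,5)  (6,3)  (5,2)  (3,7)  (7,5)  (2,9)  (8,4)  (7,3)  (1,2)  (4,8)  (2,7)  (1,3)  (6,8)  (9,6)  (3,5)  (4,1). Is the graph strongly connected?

Yes

From 9 we can reach every vertex (1, 2, 3, 4, 5, 6, 7, 8, 9), and every vertex can reach 9 (1, 2, 3, 4, 5, 6, 7, 8, 9). So the whole graph is one strongly connected component.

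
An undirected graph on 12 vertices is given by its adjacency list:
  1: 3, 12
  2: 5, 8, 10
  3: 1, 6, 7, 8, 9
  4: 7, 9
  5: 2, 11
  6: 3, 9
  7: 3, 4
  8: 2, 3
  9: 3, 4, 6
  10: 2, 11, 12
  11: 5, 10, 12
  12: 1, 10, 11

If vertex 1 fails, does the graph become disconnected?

No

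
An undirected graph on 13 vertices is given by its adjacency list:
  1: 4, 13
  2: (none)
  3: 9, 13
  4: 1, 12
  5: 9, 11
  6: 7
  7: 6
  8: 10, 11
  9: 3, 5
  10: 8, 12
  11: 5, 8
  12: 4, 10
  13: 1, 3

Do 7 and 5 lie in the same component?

No

The component containing 7 is {6, 7}, and 5 is not in it.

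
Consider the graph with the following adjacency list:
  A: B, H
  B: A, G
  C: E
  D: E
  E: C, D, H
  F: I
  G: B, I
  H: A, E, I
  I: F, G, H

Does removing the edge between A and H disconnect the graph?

No

After removing A-H, the path A-B-G-I-H still connects them, so the edge is not a bridge.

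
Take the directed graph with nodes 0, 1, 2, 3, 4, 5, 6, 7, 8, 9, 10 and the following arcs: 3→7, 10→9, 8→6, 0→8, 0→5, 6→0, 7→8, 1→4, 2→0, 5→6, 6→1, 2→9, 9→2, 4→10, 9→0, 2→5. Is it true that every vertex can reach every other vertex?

No

There is no directed path from 8 to 3, so the graph is not strongly connected.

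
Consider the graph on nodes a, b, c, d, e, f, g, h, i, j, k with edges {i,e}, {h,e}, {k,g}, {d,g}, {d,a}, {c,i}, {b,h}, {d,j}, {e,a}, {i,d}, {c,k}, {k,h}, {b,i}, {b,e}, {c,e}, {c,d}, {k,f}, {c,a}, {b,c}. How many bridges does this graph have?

2

The edges on the cycle c-i-d-a-c are not bridges since each lies on that cycle.
But removing f-k disconnects f from k; removing d-j disconnects d from j — these are bridges.
That makes 2 bridges.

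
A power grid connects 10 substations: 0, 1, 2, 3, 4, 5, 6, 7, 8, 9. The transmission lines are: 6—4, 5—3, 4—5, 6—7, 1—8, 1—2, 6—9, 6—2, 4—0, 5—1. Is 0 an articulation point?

No

Deleting 0 leaves 1 component (was 1), so 0 is not a cut vertex.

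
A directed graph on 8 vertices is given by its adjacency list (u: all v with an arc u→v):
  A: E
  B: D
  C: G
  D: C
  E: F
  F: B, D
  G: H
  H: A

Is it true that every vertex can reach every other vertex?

From G we can reach every vertex (A, B, C, D, E, F, G, H), and every vertex can reach G (A, B, C, D, E, F, G, H). So the whole graph is one strongly connected component.

Yes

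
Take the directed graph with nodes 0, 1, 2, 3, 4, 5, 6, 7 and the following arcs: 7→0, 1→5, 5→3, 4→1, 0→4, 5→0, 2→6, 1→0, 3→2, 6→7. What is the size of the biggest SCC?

{0, 1, 2, 3, 4, 5, 6, 7} are all mutually reachable — one SCC of size 8.
The largest has 8 vertices.

8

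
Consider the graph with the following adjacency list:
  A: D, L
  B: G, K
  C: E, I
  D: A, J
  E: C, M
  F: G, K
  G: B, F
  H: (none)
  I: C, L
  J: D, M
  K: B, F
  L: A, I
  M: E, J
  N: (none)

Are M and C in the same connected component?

Yes

From M we can reach A, C, D, E, I, J, L, M, which includes C.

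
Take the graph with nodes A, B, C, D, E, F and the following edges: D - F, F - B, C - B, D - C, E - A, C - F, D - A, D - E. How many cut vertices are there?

Removing D increases the component count from 1 to 2, so D is a cut vertex.
By contrast removing B leaves 1 component; it is not a cut vertex. No other vertex is a cut vertex either.

1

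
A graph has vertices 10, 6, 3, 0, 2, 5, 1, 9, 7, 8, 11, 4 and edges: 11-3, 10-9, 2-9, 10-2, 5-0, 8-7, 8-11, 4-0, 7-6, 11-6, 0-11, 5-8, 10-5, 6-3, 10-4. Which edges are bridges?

The edges on the cycle 10-2-9-10 are not bridges since each lies on that cycle.
Every edge lies on some cycle, so there are no bridges.

none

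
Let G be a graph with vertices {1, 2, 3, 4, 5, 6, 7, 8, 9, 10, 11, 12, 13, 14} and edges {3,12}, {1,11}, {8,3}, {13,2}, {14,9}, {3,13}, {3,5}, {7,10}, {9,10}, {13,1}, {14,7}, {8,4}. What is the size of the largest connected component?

6 is isolated — a component by itself.
Starting from 7 we can reach 7, 9, 10, 14. That is one component of size 4.
Starting from 1 we can reach 1, 2, 3, 4, 5, 8, 11, 12, 13. That is one component of size 9.
The largest has 9 vertices.

9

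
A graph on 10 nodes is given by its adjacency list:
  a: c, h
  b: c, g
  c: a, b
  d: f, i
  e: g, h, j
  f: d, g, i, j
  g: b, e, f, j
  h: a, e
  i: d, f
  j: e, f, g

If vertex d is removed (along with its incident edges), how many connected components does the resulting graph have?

1

With d gone, the remaining components are: {a, b, c, e, f, g, h, i, j}.
That is 1 component.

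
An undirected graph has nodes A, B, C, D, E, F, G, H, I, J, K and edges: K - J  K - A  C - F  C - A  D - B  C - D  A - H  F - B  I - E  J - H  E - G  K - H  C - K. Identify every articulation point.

Removing C increases the component count from 2 to 3, so C is a cut vertex.
Removing E increases the component count from 2 to 3, so E is a cut vertex.
By contrast removing D leaves 2 components; it is not a cut vertex. No other vertex is a cut vertex either.

C, E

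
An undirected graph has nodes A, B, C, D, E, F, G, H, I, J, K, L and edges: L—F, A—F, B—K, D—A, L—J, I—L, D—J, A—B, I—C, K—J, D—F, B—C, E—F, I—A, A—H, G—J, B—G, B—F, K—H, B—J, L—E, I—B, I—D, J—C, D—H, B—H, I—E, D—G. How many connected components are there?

Starting from A we can reach A, B, C, D, E, F, G, H, I, J, K, L. That is one component of size 12.
Total: 1 component.

1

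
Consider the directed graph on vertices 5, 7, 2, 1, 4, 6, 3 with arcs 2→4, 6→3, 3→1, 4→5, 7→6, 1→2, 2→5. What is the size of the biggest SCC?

{5} is an SCC by itself.
{2} is an SCC by itself.
{1} is an SCC by itself.
{4} is an SCC by itself.
{7} is an SCC by itself.
(and 2 more singleton SCCs)
The largest has 1 vertex.

1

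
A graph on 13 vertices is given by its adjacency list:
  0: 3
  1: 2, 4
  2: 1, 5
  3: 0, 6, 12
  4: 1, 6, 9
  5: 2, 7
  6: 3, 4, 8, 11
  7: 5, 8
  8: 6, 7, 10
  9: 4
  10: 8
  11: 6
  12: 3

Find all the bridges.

The edges on the cycle 6-4-1-2-5-7-8-6 are not bridges since each lies on that cycle.
But removing 6-3 disconnects 6 from 3; removing 10-8 disconnects 10 from 8; removing 0-3 disconnects 0 from 3; removing 12-3 disconnects 12 from 3 — these are bridges.
In total 6 edges are bridges.

0-3, 10-8, 11-6, 12-3, 3-6, 4-9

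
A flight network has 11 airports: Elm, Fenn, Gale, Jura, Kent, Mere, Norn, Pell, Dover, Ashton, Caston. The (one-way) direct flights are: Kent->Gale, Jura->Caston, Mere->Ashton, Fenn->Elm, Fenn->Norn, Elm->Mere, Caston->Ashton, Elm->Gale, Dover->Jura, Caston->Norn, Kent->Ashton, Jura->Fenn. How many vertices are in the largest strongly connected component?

{Ashton} is an SCC by itself.
{Dover} is an SCC by itself.
{Elm} is an SCC by itself.
{Caston} is an SCC by itself.
{Fenn} is an SCC by itself.
(and 6 more singleton SCCs)
The largest has 1 vertex.

1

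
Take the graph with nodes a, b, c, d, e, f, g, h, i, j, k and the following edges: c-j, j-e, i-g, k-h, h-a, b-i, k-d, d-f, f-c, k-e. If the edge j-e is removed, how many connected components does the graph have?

2

j and e are still connected via j-c-f-d-k-e, so the component count stays at 2.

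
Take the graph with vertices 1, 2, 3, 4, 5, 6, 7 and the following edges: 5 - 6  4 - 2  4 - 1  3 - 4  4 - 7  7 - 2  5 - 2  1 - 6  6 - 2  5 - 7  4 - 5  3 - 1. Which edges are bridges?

none

The edges on the cycle 4-1-6-5-4 are not bridges since each lies on that cycle.
Every edge lies on some cycle, so there are no bridges.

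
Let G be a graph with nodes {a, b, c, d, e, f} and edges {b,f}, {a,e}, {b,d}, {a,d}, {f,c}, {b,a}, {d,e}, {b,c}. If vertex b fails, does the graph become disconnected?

Yes

Deleting b raises the number of components from 1 to 2, so b is a cut vertex.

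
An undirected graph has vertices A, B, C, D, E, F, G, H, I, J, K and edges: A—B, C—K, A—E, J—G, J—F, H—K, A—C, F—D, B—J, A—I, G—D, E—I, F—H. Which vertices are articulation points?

A

Removing A increases the component count from 1 to 2, so A is a cut vertex.
By contrast removing K leaves 1 component; it is not a cut vertex. No other vertex is a cut vertex either.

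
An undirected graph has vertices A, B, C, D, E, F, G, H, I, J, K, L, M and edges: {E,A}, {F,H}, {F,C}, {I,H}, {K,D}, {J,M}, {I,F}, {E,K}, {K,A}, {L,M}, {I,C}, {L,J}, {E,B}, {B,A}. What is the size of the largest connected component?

G is isolated — a component by itself.
Starting from J we can reach J, L, M. That is one component of size 3.
Starting from C we can reach C, F, H, I. That is one component of size 4.
Starting from A we can reach A, B, D, E, K. That is one component of size 5.
The largest has 5 vertices.

5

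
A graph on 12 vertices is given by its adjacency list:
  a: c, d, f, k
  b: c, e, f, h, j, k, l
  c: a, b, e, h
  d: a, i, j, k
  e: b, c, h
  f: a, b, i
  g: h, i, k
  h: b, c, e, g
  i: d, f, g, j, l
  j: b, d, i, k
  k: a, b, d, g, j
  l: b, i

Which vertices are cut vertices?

none

Removing c, for instance, still leaves 1 component. No single vertex removal increases the component count — the graph has no articulation points.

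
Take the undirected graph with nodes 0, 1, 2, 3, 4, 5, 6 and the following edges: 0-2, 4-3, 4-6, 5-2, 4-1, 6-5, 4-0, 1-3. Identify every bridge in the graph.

none

The edges on the cycle 4-1-3-4 are not bridges since each lies on that cycle.
Every edge lies on some cycle, so there are no bridges.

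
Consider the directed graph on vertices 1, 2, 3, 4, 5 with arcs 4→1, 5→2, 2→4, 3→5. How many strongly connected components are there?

{4} is an SCC by itself.
{3} is an SCC by itself.
{1} is an SCC by itself.
{2} is an SCC by itself.
{5} is an SCC by itself.
That gives 5 strongly connected components.

5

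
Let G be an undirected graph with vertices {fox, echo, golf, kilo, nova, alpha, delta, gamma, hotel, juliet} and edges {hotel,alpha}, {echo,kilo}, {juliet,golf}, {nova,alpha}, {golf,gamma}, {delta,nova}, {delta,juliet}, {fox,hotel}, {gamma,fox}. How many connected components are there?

2

Starting from echo we can reach echo, kilo. That is one component of size 2.
Starting from fox we can reach fox, golf, nova, alpha, delta, gamma, hotel, juliet. That is one component of size 8.
Total: 2 components.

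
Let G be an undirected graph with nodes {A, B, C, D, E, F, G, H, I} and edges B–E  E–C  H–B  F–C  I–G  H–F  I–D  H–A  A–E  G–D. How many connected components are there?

Starting from D we can reach D, G, I. That is one component of size 3.
Starting from A we can reach A, B, C, E, F, H. That is one component of size 6.
Total: 2 components.

2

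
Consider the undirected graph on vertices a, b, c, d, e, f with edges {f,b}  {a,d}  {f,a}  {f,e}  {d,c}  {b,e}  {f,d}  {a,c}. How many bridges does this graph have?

0

The edges on the cycle f-b-e-f are not bridges since each lies on that cycle.
Every edge lies on some cycle, so there are no bridges.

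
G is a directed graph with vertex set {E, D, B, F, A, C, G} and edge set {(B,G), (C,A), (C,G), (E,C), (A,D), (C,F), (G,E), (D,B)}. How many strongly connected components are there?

{A, B, C, D, E, G} are all mutually reachable — one SCC of size 6.
{F} is an SCC by itself.
That gives 2 strongly connected components.

2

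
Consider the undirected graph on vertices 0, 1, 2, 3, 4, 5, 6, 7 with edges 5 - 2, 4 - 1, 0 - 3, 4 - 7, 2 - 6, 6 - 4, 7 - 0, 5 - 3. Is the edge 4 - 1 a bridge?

Yes

Removing 4 - 1 leaves no path between 4 and 1: the component count goes from 1 to 2. So it is a bridge.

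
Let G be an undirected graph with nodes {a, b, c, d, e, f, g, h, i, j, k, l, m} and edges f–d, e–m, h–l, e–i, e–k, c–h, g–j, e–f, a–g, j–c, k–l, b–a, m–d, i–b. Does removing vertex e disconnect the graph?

Yes

Deleting e raises the number of components from 1 to 2, so e is a cut vertex.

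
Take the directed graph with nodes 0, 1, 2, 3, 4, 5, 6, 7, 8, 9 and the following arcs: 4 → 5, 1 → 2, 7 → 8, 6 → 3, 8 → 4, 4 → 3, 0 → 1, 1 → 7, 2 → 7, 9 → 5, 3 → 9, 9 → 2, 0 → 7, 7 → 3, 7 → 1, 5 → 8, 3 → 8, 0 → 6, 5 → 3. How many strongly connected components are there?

3

{1, 2, 3, 4, 5, 7, 8, 9} are all mutually reachable — one SCC of size 8.
{6} is an SCC by itself.
{0} is an SCC by itself.
That gives 3 strongly connected components.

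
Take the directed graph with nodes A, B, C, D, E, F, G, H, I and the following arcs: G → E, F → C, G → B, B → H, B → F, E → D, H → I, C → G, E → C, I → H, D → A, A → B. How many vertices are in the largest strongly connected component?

7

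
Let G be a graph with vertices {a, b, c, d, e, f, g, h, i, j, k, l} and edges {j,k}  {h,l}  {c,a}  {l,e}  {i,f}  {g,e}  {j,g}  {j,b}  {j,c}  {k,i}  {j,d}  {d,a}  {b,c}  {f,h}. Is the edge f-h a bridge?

No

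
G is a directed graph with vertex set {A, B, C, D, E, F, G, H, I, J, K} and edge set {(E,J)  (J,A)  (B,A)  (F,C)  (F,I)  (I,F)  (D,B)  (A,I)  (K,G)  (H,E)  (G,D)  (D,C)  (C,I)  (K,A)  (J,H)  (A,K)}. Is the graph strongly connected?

No

There is no directed path from K to E, so the graph is not strongly connected.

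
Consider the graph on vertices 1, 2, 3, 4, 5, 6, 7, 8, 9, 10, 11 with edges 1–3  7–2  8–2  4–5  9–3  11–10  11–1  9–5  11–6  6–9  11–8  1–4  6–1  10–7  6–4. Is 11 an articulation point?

Yes

Deleting 11 raises the number of components from 1 to 2, so 11 is a cut vertex.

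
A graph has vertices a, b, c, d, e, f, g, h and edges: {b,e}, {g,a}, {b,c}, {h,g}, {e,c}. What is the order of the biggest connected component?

d is isolated — a component by itself.
f is isolated — a component by itself.
Starting from b we can reach b, c, e. That is one component of size 3.
Starting from a we can reach a, g, h. That is one component of size 3.
The largest has 3 vertices.

3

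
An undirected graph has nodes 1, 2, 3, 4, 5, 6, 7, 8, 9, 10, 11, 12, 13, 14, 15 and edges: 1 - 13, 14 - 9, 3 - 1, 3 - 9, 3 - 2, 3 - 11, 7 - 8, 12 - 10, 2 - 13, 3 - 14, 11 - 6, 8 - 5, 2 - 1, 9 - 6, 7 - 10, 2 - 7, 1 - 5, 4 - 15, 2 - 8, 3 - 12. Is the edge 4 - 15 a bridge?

Removing 4 - 15 leaves no path between 4 and 15: the component count goes from 2 to 3. So it is a bridge.

Yes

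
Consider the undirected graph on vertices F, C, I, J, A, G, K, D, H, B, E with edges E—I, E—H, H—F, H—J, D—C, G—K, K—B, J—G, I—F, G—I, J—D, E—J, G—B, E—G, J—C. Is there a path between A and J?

The component containing A is {A}, and J is not in it.

No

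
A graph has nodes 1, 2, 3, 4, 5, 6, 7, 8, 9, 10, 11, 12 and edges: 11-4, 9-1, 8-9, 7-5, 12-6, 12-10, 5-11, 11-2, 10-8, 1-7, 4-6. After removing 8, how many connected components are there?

2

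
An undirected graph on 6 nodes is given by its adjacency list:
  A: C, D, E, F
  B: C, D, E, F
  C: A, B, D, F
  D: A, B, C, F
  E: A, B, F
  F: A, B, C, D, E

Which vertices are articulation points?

none

Removing F, for instance, still leaves 1 component. No single vertex removal increases the component count — the graph has no articulation points.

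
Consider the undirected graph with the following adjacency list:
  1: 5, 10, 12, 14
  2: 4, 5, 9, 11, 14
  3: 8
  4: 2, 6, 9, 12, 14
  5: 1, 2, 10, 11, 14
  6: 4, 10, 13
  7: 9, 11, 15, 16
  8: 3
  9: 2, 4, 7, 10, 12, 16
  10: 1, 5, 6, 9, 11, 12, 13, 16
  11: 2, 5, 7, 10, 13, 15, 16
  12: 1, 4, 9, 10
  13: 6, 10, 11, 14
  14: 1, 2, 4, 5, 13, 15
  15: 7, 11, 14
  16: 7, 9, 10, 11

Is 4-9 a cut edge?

After removing 4-9, the path 4-2-9 still connects them, so the edge is not a bridge.

No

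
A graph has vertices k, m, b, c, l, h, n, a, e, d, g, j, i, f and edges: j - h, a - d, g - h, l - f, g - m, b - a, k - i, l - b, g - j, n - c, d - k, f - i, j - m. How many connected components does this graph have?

4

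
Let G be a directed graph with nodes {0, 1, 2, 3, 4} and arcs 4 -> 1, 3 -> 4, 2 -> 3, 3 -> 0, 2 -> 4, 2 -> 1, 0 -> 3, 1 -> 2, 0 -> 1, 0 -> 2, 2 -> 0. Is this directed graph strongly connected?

Yes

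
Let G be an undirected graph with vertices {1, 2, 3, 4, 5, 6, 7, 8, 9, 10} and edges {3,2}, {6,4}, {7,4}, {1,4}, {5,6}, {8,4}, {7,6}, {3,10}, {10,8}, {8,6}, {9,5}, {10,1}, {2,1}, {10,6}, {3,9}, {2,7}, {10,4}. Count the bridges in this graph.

The edges on the cycle 3-10-8-6-5-9-3 are not bridges since each lies on that cycle.
Every edge lies on some cycle, so there are no bridges.

0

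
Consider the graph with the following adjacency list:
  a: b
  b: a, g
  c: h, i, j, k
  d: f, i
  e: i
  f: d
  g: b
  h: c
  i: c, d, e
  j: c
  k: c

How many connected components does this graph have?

2

Starting from a we can reach a, b, g. That is one component of size 3.
Starting from c we can reach c, d, e, f, h, i, j, k. That is one component of size 8.
Total: 2 components.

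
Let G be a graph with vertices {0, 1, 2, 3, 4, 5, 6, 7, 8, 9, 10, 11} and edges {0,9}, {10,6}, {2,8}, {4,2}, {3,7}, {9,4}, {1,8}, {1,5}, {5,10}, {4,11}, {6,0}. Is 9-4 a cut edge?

No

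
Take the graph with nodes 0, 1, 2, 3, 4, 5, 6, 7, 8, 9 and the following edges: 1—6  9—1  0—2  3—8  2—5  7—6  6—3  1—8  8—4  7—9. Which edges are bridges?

The edges on the cycle 1-6-3-8-1 are not bridges since each lies on that cycle.
But removing 2—5 disconnects 2 from 5; removing 8—4 disconnects 8 from 4; removing 2—0 disconnects 2 from 0 — these are bridges.

0-2, 2-5, 4-8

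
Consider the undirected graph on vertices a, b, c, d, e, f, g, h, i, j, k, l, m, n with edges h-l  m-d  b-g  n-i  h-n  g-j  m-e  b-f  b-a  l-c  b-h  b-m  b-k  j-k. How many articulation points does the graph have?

Removing b increases the component count from 1 to 5, so b is a cut vertex.
Removing h increases the component count from 1 to 3, so h is a cut vertex.
Removing l increases the component count from 1 to 2, so l is a cut vertex.
Likewise m, n are cut vertices.
By contrast removing i leaves 1 component; it is not a cut vertex. No other vertex is a cut vertex either.

5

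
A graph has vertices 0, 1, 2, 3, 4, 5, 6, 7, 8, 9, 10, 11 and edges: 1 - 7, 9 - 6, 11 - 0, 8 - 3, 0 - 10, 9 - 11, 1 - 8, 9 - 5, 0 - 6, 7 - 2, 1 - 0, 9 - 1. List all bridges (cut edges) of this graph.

0-10, 1-7, 1-8, 2-7, 3-8, 5-9

The edges on the cycle 9-1-0-11-9 are not bridges since each lies on that cycle.
But removing 10 - 0 disconnects 10 from 0; removing 7 - 2 disconnects 7 from 2; removing 7 - 1 disconnects 7 from 1; removing 1 - 8 disconnects 1 from 8 — these are bridges.
In total 6 edges are bridges.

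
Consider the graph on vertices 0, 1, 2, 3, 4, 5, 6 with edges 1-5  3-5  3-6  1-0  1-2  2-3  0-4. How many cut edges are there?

3

The edges on the cycle 1-2-3-5-1 are not bridges since each lies on that cycle.
But removing 0-4 disconnects 0 from 4; removing 1-0 disconnects 1 from 0; removing 3-6 disconnects 3 from 6 — these are bridges.
That makes 3 bridges.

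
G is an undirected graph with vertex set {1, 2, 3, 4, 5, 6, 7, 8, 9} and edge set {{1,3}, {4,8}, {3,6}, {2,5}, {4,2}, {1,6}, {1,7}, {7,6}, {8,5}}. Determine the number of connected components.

3

9 is isolated — a component by itself.
Starting from 2 we can reach 2, 4, 5, 8. That is one component of size 4.
Starting from 1 we can reach 1, 3, 6, 7. That is one component of size 4.
Total: 3 components.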